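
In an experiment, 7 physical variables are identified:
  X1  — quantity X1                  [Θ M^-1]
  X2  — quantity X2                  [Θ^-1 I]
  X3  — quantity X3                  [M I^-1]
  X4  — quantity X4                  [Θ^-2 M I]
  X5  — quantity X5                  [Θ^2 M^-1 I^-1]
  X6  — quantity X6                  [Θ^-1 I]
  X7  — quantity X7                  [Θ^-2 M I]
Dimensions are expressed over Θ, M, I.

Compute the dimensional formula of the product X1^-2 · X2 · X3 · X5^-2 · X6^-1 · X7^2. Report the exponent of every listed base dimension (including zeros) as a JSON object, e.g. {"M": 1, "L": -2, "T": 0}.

Exponent matrix [Θ,M,I] × [X1,X2,X3,X4,X5,X6,X7]:
  Θ: [ 1 -1  0 -2  2 -1 -2]
  M: [-1  0  1  1 -1  0  1]
  I: [ 0  1 -1  1 -1  1  1]
  [Θ]: (-2)·1+(1)·-1+(1)·0+(-2)·2+(-1)·-1+(2)·-2 = -10
  [M]: (-2)·-1+(1)·0+(1)·1+(-2)·-1+(-1)·0+(2)·1 = 7
  [I]: (-2)·0+(1)·1+(1)·-1+(-2)·-1+(-1)·1+(2)·1 = 3
⇒ Θ^-10 M^7 I^3

{"Θ": -10, "M": 7, "I": 3}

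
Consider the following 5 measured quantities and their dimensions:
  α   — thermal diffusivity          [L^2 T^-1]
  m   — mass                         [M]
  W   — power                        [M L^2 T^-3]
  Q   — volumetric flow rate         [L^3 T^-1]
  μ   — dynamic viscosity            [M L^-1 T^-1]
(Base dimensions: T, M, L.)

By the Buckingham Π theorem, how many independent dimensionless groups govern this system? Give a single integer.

Exponent matrix [T,M,L] × [α,m,W,Q,μ]:
  T: [-1  0 -3 -1 -1]
  M: [ 0  1  1  0  1]
  L: [ 2  0  2  3 -1]
Row reduction gives pivot columns α,m,W; rank = 3
n=5, r=3 ⇒ 2 dimensionless groups

2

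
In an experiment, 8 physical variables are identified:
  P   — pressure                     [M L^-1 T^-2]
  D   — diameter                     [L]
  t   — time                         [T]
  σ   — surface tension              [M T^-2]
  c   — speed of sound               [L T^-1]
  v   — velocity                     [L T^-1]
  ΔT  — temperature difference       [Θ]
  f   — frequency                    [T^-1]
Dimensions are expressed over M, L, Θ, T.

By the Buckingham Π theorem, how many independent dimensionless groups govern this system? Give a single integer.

4

Write exponents as rows M,L,Θ,T / cols P,D,t,σ,c,v,ΔT,f:
  M: [ 1  0  0  1  0  0  0  0]
  L: [-1  1  0  0  1  1  0  0]
  Θ: [ 0  0  0  0  0  0  1  0]
  T: [-2  0  1 -2 -1 -1  0 -1]
RREF → pivots at {P,D,t,ΔT} ⇒ r = 4
8 vars − rank 4 = 4 Π groups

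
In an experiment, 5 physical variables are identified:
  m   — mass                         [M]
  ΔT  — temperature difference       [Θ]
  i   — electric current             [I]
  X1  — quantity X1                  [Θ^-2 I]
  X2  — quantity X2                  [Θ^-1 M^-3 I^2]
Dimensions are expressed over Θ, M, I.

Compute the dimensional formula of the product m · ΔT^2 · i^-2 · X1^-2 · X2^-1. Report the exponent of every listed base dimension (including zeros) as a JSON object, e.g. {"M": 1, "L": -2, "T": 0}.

{"Θ": 7, "M": 4, "I": -6}

Dimensional matrix (Θ×M×I by m×ΔT×i×X1×X2):
  Θ: [ 0  1  0 -2 -1]
  M: [ 1  0  0  0 -3]
  I: [ 0  0  1  1  2]
  [Θ]: (1)·0+(2)·1+(-2)·0+(-2)·-2+(-1)·-1 = 7
  [M]: (1)·1+(2)·0+(-2)·0+(-2)·0+(-1)·-3 = 4
  [I]: (1)·0+(2)·0+(-2)·1+(-2)·1+(-1)·2 = -6
⇒ Θ^7 M^4 I^-6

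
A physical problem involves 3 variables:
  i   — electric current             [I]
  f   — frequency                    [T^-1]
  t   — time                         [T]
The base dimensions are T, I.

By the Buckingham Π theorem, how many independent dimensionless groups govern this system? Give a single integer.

Dimensional matrix (T×I by i×f×t):
  T: [ 0 -1  1]
  I: [ 1  0  0]
Row reduction gives pivot columns i,f; rank = 2
n=3, r=2 ⇒ 1 dimensionless group

1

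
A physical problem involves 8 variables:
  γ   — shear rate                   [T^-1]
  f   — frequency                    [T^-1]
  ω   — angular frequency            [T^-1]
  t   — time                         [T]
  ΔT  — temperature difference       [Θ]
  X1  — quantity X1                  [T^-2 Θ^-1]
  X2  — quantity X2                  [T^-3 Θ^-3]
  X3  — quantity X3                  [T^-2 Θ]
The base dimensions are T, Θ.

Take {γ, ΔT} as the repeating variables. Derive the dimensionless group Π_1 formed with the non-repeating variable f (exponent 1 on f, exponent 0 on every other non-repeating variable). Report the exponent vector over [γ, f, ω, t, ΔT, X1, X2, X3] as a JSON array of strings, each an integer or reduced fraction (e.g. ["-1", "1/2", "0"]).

["-1", "1", "0", "0", "0", "0", "0", "0"]

Dimensional matrix (T×Θ by γ×f×ω×t×ΔT×X1×X2×X3):
  T: [-1 -1 -1  1  0 -2 -3 -2]
  Θ: [ 0  0  0  0  1 -1 -3  1]
Row reduction gives pivot columns γ,ΔT; rank = 2
Repeat: γ,ΔT; free: f,ω,t,X1,X2,X3
RREF:
  r0: [   1    1    1   -1    0    2    3    2]
  r1: [   0    0    0    0    1   -1   -3    1]
Fix exponent of f at 1, ω at 0, t at 0, X1 at 0, X2 at 0, X3 at 0; solve each RREF row for its pivot's exponent:
  r0: exp(γ) + (1)·1 = 0 ⇒ exp(γ) = -1
  r1: exp(ΔT) + (0)·1 = 0 ⇒ exp(ΔT) = 0
Π_1 = γ^-1 · f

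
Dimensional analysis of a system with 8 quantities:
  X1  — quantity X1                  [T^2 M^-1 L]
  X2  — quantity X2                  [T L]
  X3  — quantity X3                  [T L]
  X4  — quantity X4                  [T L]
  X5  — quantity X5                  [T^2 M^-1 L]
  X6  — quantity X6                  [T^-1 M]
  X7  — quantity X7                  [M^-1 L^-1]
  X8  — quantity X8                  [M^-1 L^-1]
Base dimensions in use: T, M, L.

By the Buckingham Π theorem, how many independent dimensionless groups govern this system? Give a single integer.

6

Write exponents as rows T,M,L / cols X1,X2,X3,X4,X5,X6,X7,X8:
  T: [ 2  1  1  1  2 -1  0  0]
  M: [-1  0  0  0 -1  1 -1 -1]
  L: [ 1  1  1  1  1  0 -1 -1]
RREF → pivots at {X1,X2} ⇒ r = 2
n=8, r=2 ⇒ 6 dimensionless groups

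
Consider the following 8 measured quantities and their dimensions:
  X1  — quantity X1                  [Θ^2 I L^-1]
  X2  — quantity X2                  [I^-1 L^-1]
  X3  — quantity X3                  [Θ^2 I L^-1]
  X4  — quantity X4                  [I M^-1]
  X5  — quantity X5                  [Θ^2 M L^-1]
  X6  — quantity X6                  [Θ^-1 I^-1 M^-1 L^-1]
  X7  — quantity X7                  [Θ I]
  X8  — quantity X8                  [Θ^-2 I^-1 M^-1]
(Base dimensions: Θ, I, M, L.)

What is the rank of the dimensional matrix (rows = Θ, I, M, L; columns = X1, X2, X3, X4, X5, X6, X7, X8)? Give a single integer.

Exponent matrix [Θ,I,M,L] × [X1,X2,X3,X4,X5,X6,X7,X8]:
  Θ: [ 2  0  2  0  2 -1  1 -2]
  I: [ 1 -1  1  1  0 -1  1 -1]
  M: [ 0  0  0 -1  1 -1  0 -1]
  L: [-1 -1 -1  0 -1 -1  0  0]
Echelon form has 3 nonzero rows (pivots: X1,X2,X4)

3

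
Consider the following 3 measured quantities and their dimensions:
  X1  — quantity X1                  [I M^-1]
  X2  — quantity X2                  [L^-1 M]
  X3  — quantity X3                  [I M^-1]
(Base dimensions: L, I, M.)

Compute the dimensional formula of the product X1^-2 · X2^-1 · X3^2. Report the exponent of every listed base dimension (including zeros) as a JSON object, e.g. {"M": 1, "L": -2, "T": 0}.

Exponent matrix [L,I,M] × [X1,X2,X3]:
  L: [ 0 -1  0]
  I: [ 1  0  1]
  M: [-1  1 -1]
  [L]: (-2)·0+(-1)·-1+(2)·0 = 1
  [I]: (-2)·1+(-1)·0+(2)·1 = 0
  [M]: (-2)·-1+(-1)·1+(2)·-1 = -1
⇒ L M^-1

{"L": 1, "I": 0, "M": -1}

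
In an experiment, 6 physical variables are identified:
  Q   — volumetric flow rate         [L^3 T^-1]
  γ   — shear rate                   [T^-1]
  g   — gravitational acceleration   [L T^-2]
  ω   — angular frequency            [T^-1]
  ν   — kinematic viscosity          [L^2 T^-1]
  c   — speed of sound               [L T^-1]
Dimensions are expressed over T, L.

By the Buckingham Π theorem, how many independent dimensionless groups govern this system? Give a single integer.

Write exponents as rows T,L / cols Q,γ,g,ω,ν,c:
  T: [-1 -1 -2 -1 -1 -1]
  L: [ 3  0  1  0  2  1]
Echelon form has 2 nonzero rows (pivots: Q,γ)
Π count = n − r = 6 − 2 = 4

4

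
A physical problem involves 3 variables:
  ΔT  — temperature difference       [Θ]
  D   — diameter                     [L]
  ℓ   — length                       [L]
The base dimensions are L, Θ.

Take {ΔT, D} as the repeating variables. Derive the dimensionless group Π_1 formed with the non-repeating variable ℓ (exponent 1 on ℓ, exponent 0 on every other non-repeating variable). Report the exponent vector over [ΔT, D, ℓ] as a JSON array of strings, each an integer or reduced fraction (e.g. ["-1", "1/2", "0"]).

["0", "-1", "1"]

Exponent matrix [L,Θ] × [ΔT,D,ℓ]:
  L: [ 0  1  1]
  Θ: [ 1  0  0]
RREF → pivots at {ΔT,D} ⇒ r = 2
Repeat: ΔT,D; free: ℓ
RREF:
  r0: [   1    0    0]
  r1: [   0    1    1]
Fix exponent of ℓ at 1; solve each RREF row for its pivot's exponent:
  r0: exp(ΔT) + (0)·1 = 0 ⇒ exp(ΔT) = 0
  r1: exp(D) + (1)·1 = 0 ⇒ exp(D) = -1
Π_1 = D^-1 · ℓ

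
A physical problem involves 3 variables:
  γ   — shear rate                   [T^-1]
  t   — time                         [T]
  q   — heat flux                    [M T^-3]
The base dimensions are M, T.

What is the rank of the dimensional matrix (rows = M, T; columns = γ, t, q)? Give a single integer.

Write exponents as rows M,T / cols γ,t,q:
  M: [ 0  0  1]
  T: [-1  1 -3]
RREF → pivots at {γ,q} ⇒ r = 2

2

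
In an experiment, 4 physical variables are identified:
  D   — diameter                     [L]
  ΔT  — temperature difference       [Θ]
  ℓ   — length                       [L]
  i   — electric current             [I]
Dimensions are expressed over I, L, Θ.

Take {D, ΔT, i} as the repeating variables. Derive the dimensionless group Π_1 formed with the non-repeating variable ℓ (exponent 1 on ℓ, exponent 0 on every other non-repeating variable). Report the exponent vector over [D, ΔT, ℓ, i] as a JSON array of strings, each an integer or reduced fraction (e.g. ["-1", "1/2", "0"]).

["-1", "0", "1", "0"]

Dimensional matrix (I×L×Θ by D×ΔT×ℓ×i):
  I: [ 0  0  0  1]
  L: [ 1  0  1  0]
  Θ: [ 0  1  0  0]
Echelon form has 3 nonzero rows (pivots: D,ΔT,i)
Repeat: D,ΔT,i; free: ℓ
RREF:
  r0: [   1    0    1    0]
  r1: [   0    1    0    0]
  r2: [   0    0    0    1]
Fix exponent of ℓ at 1; solve each RREF row for its pivot's exponent:
  r0: exp(D) + (1)·1 = 0 ⇒ exp(D) = -1
  r1: exp(ΔT) + (0)·1 = 0 ⇒ exp(ΔT) = 0
  r2: exp(i) + (0)·1 = 0 ⇒ exp(i) = 0
Π_1 = D^-1 · ℓ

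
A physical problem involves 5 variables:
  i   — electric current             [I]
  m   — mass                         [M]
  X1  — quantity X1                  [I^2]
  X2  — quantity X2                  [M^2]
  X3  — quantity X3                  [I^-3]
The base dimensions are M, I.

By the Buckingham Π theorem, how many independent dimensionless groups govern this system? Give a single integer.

3

Dimensional matrix (M×I by i×m×X1×X2×X3):
  M: [ 0  1  0  2  0]
  I: [ 1  0  2  0 -3]
Row reduction gives pivot columns i,m; rank = 2
n=5, r=2 ⇒ 3 dimensionless groups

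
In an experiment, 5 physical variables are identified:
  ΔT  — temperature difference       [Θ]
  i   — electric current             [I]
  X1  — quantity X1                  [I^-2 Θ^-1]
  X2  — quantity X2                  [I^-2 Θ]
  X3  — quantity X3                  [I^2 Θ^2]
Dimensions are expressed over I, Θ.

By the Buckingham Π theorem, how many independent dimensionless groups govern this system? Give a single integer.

3

Write exponents as rows I,Θ / cols ΔT,i,X1,X2,X3:
  I: [ 0  1 -2 -2  2]
  Θ: [ 1  0 -1  1  2]
RREF → pivots at {ΔT,i} ⇒ r = 2
5 vars − rank 2 = 3 Π groups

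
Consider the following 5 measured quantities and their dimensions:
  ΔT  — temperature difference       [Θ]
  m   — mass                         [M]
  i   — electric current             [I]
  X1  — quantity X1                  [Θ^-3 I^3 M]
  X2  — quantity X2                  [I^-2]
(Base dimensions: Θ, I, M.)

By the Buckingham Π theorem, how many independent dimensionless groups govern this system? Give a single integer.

Exponent matrix [Θ,I,M] × [ΔT,m,i,X1,X2]:
  Θ: [ 1  0  0 -3  0]
  I: [ 0  0  1  3 -2]
  M: [ 0  1  0  1  0]
Echelon form has 3 nonzero rows (pivots: ΔT,m,i)
Π count = n − r = 5 − 3 = 2

2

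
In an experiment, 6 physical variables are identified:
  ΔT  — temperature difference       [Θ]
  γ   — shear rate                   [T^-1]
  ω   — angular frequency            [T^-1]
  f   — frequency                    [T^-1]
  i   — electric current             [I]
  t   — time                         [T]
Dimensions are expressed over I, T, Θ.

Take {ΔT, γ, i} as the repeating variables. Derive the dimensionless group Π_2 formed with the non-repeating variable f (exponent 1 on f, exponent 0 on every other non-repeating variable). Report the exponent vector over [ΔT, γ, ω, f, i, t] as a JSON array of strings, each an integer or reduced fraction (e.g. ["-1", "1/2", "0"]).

["0", "-1", "0", "1", "0", "0"]

Exponent matrix [I,T,Θ] × [ΔT,γ,ω,f,i,t]:
  I: [ 0  0  0  0  1  0]
  T: [ 0 -1 -1 -1  0  1]
  Θ: [ 1  0  0  0  0  0]
RREF → pivots at {ΔT,γ,i} ⇒ r = 3
Repeat: ΔT,γ,i; free: ω,f,t
RREF:
  r0: [   1    0    0    0    0    0]
  r1: [   0    1    1    1    0   -1]
  r2: [   0    0    0    0    1    0]
Fix exponent of f at 1, ω at 0, t at 0; solve each RREF row for its pivot's exponent:
  r0: exp(ΔT) + (0)·1 = 0 ⇒ exp(ΔT) = 0
  r1: exp(γ) + (1)·1 = 0 ⇒ exp(γ) = -1
  r2: exp(i) + (0)·1 = 0 ⇒ exp(i) = 0
Π_2 = γ^-1 · f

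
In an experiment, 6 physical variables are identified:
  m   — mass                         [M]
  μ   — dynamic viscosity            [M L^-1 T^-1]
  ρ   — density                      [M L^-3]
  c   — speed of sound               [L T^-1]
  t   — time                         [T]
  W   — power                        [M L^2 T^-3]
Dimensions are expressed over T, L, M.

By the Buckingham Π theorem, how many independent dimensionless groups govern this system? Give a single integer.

Dimensional matrix (T×L×M by m×μ×ρ×c×t×W):
  T: [ 0 -1  0 -1  1 -3]
  L: [ 0 -1 -3  1  0  2]
  M: [ 1  1  1  0  0  1]
Echelon form has 3 nonzero rows (pivots: m,μ,ρ)
n=6, r=3 ⇒ 3 dimensionless groups

3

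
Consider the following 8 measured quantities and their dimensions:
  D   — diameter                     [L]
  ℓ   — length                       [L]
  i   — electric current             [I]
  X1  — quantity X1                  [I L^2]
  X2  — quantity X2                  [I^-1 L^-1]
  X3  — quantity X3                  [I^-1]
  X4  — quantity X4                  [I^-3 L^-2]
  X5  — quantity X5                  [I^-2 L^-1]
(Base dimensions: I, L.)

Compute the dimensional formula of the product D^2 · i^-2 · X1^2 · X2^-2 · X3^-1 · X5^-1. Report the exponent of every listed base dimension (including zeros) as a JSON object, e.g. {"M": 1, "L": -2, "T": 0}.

{"I": 5, "L": 9}

Write exponents as rows I,L / cols D,ℓ,i,X1,X2,X3,X4,X5:
  I: [ 0  0  1  1 -1 -1 -3 -2]
  L: [ 1  1  0  2 -1  0 -2 -1]
  [I]: (2)·0+(-2)·1+(2)·1+(-2)·-1+(-1)·-1+(-1)·-2 = 5
  [L]: (2)·1+(-2)·0+(2)·2+(-2)·-1+(-1)·0+(-1)·-1 = 9
⇒ I^5 L^9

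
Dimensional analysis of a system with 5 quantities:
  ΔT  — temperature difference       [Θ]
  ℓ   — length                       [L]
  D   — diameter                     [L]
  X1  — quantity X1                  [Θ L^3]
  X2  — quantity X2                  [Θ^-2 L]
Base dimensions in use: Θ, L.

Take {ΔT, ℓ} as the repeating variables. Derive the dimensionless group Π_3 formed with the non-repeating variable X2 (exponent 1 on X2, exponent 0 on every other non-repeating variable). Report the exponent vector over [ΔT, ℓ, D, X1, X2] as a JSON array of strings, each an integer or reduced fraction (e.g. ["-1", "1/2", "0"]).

["2", "-1", "0", "0", "1"]

Exponent matrix [Θ,L] × [ΔT,ℓ,D,X1,X2]:
  Θ: [ 1  0  0  1 -2]
  L: [ 0  1  1  3  1]
Row reduction gives pivot columns ΔT,ℓ; rank = 2
Repeat: ΔT,ℓ; free: D,X1,X2
RREF:
  r0: [   1    0    0    1   -2]
  r1: [   0    1    1    3    1]
Fix exponent of X2 at 1, D at 0, X1 at 0; solve each RREF row for its pivot's exponent:
  r0: exp(ΔT) + (-2)·1 = 0 ⇒ exp(ΔT) = 2
  r1: exp(ℓ) + (1)·1 = 0 ⇒ exp(ℓ) = -1
Π_3 = ΔT^2 · ℓ^-1 · X2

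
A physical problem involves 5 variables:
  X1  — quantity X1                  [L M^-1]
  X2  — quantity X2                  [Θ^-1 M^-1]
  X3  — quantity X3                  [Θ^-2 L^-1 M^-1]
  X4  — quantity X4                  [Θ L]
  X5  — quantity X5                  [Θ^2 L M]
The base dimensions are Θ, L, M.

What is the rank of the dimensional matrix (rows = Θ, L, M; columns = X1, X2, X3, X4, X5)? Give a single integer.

2

Dimensional matrix (Θ×L×M by X1×X2×X3×X4×X5):
  Θ: [ 0 -1 -2  1  2]
  L: [ 1  0 -1  1  1]
  M: [-1 -1 -1  0  1]
Echelon form has 2 nonzero rows (pivots: X1,X2)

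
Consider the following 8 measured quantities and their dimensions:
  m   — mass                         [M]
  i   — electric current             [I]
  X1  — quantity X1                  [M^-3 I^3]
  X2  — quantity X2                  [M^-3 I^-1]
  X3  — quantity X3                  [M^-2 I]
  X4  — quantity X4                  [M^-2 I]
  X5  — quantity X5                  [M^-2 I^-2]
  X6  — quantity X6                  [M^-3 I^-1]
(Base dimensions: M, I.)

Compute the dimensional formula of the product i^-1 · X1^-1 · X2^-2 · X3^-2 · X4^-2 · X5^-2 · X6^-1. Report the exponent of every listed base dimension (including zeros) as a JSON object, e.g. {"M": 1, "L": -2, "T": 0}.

Exponent matrix [M,I] × [m,i,X1,X2,X3,X4,X5,X6]:
  M: [ 1  0 -3 -3 -2 -2 -2 -3]
  I: [ 0  1  3 -1  1  1 -2 -1]
  [M]: (-1)·0+(-1)·-3+(-2)·-3+(-2)·-2+(-2)·-2+(-2)·-2+(-1)·-3 = 24
  [I]: (-1)·1+(-1)·3+(-2)·-1+(-2)·1+(-2)·1+(-2)·-2+(-1)·-1 = -1
⇒ M^24 I^-1

{"M": 24, "I": -1}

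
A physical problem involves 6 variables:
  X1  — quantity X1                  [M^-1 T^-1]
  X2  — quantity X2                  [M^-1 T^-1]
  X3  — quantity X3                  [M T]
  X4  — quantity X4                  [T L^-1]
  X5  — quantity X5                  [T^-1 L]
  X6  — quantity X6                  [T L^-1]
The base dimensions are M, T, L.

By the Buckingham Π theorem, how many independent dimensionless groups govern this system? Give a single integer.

4

Dimensional matrix (M×T×L by X1×X2×X3×X4×X5×X6):
  M: [-1 -1  1  0  0  0]
  T: [-1 -1  1  1 -1  1]
  L: [ 0  0  0 -1  1 -1]
RREF → pivots at {X1,X4} ⇒ r = 2
n=6, r=2 ⇒ 4 dimensionless groups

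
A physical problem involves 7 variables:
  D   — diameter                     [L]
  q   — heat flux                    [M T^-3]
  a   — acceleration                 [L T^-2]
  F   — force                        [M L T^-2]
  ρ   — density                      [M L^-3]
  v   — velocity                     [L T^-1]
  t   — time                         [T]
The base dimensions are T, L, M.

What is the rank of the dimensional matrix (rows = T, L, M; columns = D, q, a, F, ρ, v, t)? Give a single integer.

Write exponents as rows T,L,M / cols D,q,a,F,ρ,v,t:
  T: [ 0 -3 -2 -2  0 -1  1]
  L: [ 1  0  1  1 -3  1  0]
  M: [ 0  1  0  1  1  0  0]
Row reduction gives pivot columns D,q,a; rank = 3

3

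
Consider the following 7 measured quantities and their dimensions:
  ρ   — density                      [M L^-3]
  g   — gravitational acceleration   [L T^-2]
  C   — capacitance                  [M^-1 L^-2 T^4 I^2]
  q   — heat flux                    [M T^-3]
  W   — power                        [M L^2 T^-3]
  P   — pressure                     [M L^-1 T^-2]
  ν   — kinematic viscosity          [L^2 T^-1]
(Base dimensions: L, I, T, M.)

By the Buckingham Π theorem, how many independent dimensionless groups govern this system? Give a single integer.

3

Write exponents as rows L,I,T,M / cols ρ,g,C,q,W,P,ν:
  L: [-3  1 -2  0  2 -1  2]
  I: [ 0  0  2  0  0  0  0]
  T: [ 0 -2  4 -3 -3 -2 -1]
  M: [ 1  0 -1  1  1  1  0]
RREF → pivots at {ρ,g,C,q} ⇒ r = 4
7 vars − rank 4 = 3 Π groups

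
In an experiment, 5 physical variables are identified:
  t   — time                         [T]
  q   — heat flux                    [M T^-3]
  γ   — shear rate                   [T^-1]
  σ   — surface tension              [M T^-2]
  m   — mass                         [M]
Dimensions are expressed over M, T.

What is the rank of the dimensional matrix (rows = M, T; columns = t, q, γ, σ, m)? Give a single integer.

2

Dimensional matrix (M×T by t×q×γ×σ×m):
  M: [ 0  1  0  1  1]
  T: [ 1 -3 -1 -2  0]
RREF → pivots at {t,q} ⇒ r = 2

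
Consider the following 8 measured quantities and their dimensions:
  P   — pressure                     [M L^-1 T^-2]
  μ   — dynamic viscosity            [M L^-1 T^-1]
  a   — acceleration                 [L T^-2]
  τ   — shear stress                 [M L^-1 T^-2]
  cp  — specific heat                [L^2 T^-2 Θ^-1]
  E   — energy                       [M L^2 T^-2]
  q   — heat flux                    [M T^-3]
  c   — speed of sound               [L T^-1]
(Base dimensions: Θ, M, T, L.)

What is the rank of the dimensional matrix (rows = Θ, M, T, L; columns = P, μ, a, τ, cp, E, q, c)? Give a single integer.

4

Exponent matrix [Θ,M,T,L] × [P,μ,a,τ,cp,E,q,c]:
  Θ: [ 0  0  0  0 -1  0  0  0]
  M: [ 1  1  0  1  0  1  1  0]
  T: [-2 -1 -2 -2 -2 -2 -3 -1]
  L: [-1 -1  1 -1  2  2  0  1]
Echelon form has 4 nonzero rows (pivots: P,μ,a,cp)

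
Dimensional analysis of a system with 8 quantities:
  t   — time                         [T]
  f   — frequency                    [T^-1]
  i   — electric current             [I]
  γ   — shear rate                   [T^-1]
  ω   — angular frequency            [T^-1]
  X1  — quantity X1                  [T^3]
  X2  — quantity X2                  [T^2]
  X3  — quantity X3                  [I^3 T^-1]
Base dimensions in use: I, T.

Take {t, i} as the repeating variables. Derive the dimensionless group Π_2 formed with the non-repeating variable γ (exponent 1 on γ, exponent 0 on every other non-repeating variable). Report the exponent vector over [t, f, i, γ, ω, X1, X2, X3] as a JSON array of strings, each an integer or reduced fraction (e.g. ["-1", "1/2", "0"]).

Dimensional matrix (I×T by t×f×i×γ×ω×X1×X2×X3):
  I: [ 0  0  1  0  0  0  0  3]
  T: [ 1 -1  0 -1 -1  3  2 -1]
Row reduction gives pivot columns t,i; rank = 2
Repeat: t,i; free: f,γ,ω,X1,X2,X3
RREF:
  r0: [   1   -1    0   -1   -1    3    2   -1]
  r1: [   0    0    1    0    0    0    0    3]
Fix exponent of γ at 1, f at 0, ω at 0, X1 at 0, X2 at 0, X3 at 0; solve each RREF row for its pivot's exponent:
  r0: exp(t) + (-1)·1 = 0 ⇒ exp(t) = 1
  r1: exp(i) + (0)·1 = 0 ⇒ exp(i) = 0
Π_2 = t · γ

["1", "0", "0", "1", "0", "0", "0", "0"]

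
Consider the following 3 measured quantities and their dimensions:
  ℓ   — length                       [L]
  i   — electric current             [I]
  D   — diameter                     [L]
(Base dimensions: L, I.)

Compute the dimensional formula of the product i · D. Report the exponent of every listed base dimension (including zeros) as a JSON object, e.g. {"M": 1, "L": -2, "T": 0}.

Dimensional matrix (L×I by ℓ×i×D):
  L: [ 1  0  1]
  I: [ 0  1  0]
  [L]: (1)·0+(1)·1 = 1
  [I]: (1)·1+(1)·0 = 1
⇒ L I

{"L": 1, "I": 1}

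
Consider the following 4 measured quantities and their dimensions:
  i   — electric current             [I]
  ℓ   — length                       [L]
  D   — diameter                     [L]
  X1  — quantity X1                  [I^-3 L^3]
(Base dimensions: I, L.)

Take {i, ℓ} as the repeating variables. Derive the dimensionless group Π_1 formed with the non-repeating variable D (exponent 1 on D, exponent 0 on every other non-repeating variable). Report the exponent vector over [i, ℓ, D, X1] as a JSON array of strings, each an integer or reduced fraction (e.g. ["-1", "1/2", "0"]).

Write exponents as rows I,L / cols i,ℓ,D,X1:
  I: [ 1  0  0 -3]
  L: [ 0  1  1  3]
RREF → pivots at {i,ℓ} ⇒ r = 2
Pivot set = {i,ℓ}, free = {D,X1}
RREF:
  r0: [   1    0    0   -3]
  r1: [   0    1    1    3]
Fix exponent of D at 1, X1 at 0; solve each RREF row for its pivot's exponent:
  r0: exp(i) + (0)·1 = 0 ⇒ exp(i) = 0
  r1: exp(ℓ) + (1)·1 = 0 ⇒ exp(ℓ) = -1
Π_1 = ℓ^-1 · D

["0", "-1", "1", "0"]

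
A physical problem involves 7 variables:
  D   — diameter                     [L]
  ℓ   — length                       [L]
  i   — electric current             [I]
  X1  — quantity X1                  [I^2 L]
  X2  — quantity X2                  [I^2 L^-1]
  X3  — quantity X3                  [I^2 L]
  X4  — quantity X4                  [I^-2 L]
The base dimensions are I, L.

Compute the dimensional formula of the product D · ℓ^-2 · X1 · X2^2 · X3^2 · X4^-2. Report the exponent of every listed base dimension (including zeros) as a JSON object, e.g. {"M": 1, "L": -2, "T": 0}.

{"I": 14, "L": -2}

Dimensional matrix (I×L by D×ℓ×i×X1×X2×X3×X4):
  I: [ 0  0  1  2  2  2 -2]
  L: [ 1  1  0  1 -1  1  1]
  [I]: (1)·0+(-2)·0+(1)·2+(2)·2+(2)·2+(-2)·-2 = 14
  [L]: (1)·1+(-2)·1+(1)·1+(2)·-1+(2)·1+(-2)·1 = -2
⇒ I^14 L^-2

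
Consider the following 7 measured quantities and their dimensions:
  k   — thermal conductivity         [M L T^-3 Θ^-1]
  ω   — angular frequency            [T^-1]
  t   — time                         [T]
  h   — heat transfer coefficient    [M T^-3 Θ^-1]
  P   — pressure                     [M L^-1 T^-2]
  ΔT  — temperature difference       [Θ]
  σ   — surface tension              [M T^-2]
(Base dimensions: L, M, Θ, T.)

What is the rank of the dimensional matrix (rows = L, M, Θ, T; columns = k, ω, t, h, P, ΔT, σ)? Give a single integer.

Exponent matrix [L,M,Θ,T] × [k,ω,t,h,P,ΔT,σ]:
  L: [ 1  0  0  0 -1  0  0]
  M: [ 1  0  0  1  1  0  1]
  Θ: [-1  0  0 -1  0  1  0]
  T: [-3 -1  1 -3 -2  0 -2]
Echelon form has 4 nonzero rows (pivots: k,ω,h,P)

4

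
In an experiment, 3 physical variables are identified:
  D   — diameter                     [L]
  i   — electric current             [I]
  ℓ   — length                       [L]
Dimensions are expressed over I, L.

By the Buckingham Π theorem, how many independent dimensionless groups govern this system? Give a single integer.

1

Dimensional matrix (I×L by D×i×ℓ):
  I: [ 0  1  0]
  L: [ 1  0  1]
Row reduction gives pivot columns D,i; rank = 2
n=3, r=2 ⇒ 1 dimensionless group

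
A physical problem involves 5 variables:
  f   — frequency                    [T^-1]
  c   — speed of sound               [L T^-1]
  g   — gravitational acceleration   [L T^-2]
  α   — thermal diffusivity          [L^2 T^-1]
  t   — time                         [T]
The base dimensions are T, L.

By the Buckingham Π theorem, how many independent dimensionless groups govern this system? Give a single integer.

3

Exponent matrix [T,L] × [f,c,g,α,t]:
  T: [-1 -1 -2 -1  1]
  L: [ 0  1  1  2  0]
Row reduction gives pivot columns f,c; rank = 2
5 vars − rank 2 = 3 Π groups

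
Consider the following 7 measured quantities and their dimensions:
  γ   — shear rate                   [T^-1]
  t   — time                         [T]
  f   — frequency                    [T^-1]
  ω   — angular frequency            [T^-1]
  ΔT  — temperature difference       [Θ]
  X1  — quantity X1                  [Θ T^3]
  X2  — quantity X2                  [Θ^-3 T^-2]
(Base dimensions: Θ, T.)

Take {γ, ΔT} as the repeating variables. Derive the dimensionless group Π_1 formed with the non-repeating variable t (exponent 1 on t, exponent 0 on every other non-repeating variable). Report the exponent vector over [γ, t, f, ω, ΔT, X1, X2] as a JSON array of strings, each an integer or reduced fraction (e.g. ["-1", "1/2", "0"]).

["1", "1", "0", "0", "0", "0", "0"]

Dimensional matrix (Θ×T by γ×t×f×ω×ΔT×X1×X2):
  Θ: [ 0  0  0  0  1  1 -3]
  T: [-1  1 -1 -1  0  3 -2]
Row reduction gives pivot columns γ,ΔT; rank = 2
Pivot set = {γ,ΔT}, free = {t,f,ω,X1,X2}
RREF:
  r0: [   1   -1    1    1    0   -3    2]
  r1: [   0    0    0    0    1    1   -3]
Fix exponent of t at 1, f at 0, ω at 0, X1 at 0, X2 at 0; solve each RREF row for its pivot's exponent:
  r0: exp(γ) + (-1)·1 = 0 ⇒ exp(γ) = 1
  r1: exp(ΔT) + (0)·1 = 0 ⇒ exp(ΔT) = 0
Π_1 = γ · t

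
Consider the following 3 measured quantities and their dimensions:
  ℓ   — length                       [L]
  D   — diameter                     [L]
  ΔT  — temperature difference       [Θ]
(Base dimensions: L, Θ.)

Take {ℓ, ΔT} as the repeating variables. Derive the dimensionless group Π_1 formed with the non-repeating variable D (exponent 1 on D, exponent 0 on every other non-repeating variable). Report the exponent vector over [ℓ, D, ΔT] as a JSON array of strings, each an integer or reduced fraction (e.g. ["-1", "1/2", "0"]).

["-1", "1", "0"]

Dimensional matrix (L×Θ by ℓ×D×ΔT):
  L: [ 1  1  0]
  Θ: [ 0  0  1]
RREF → pivots at {ℓ,ΔT} ⇒ r = 2
Repeat: ℓ,ΔT; free: D
RREF:
  r0: [   1    1    0]
  r1: [   0    0    1]
Fix exponent of D at 1; solve each RREF row for its pivot's exponent:
  r0: exp(ℓ) + (1)·1 = 0 ⇒ exp(ℓ) = -1
  r1: exp(ΔT) + (0)·1 = 0 ⇒ exp(ΔT) = 0
Π_1 = ℓ^-1 · D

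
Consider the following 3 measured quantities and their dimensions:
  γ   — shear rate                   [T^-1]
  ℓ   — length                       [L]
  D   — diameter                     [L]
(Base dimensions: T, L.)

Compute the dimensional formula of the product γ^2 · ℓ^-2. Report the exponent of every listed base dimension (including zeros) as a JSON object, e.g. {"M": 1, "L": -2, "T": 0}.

Write exponents as rows T,L / cols γ,ℓ,D:
  T: [-1  0  0]
  L: [ 0  1  1]
  [T]: (2)·-1+(-2)·0 = -2
  [L]: (2)·0+(-2)·1 = -2
⇒ T^-2 L^-2

{"T": -2, "L": -2}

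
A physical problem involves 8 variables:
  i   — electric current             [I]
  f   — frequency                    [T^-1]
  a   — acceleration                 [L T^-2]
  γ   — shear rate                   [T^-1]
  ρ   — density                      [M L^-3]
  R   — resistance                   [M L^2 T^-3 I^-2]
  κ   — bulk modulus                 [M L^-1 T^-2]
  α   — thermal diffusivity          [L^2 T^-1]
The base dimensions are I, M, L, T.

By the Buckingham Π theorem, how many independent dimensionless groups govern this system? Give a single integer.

4

Dimensional matrix (I×M×L×T by i×f×a×γ×ρ×R×κ×α):
  I: [ 1  0  0  0  0 -2  0  0]
  M: [ 0  0  0  0  1  1  1  0]
  L: [ 0  0  1  0 -3  2 -1  2]
  T: [ 0 -1 -2 -1  0 -3 -2 -1]
RREF → pivots at {i,f,a,ρ} ⇒ r = 4
Π count = n − r = 8 − 4 = 4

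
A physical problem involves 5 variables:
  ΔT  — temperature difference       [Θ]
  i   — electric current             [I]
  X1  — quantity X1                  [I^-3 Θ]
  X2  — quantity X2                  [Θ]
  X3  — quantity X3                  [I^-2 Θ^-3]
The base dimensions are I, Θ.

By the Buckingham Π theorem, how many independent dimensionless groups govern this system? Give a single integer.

Dimensional matrix (I×Θ by ΔT×i×X1×X2×X3):
  I: [ 0  1 -3  0 -2]
  Θ: [ 1  0  1  1 -3]
RREF → pivots at {ΔT,i} ⇒ r = 2
n=5, r=2 ⇒ 3 dimensionless groups

3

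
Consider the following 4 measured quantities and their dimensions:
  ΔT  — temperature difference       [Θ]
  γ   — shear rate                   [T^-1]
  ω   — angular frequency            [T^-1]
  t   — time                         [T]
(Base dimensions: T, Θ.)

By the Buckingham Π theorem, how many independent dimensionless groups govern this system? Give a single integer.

Dimensional matrix (T×Θ by ΔT×γ×ω×t):
  T: [ 0 -1 -1  1]
  Θ: [ 1  0  0  0]
RREF → pivots at {ΔT,γ} ⇒ r = 2
Π count = n − r = 4 − 2 = 2

2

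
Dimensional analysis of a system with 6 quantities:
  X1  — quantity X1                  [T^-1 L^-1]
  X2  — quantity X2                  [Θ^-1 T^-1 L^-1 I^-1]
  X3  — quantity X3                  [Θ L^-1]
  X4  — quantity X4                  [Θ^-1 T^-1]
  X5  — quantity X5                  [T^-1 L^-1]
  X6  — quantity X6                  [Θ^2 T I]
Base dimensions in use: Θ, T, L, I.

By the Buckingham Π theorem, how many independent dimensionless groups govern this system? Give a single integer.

3

Exponent matrix [Θ,T,L,I] × [X1,X2,X3,X4,X5,X6]:
  Θ: [ 0 -1  1 -1  0  2]
  T: [-1 -1  0 -1 -1  1]
  L: [-1 -1 -1  0 -1  0]
  I: [ 0 -1  0  0  0  1]
Echelon form has 3 nonzero rows (pivots: X1,X2,X3)
n=6, r=3 ⇒ 3 dimensionless groups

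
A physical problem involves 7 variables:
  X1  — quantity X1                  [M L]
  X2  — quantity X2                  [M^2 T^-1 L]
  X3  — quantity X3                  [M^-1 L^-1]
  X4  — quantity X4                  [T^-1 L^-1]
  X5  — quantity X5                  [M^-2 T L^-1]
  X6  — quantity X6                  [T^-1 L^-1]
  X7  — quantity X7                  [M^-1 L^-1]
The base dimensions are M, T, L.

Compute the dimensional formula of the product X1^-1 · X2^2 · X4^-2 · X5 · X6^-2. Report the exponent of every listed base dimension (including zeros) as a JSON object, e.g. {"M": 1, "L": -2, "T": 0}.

Exponent matrix [M,T,L] × [X1,X2,X3,X4,X5,X6,X7]:
  M: [ 1  2 -1  0 -2  0 -1]
  T: [ 0 -1  0 -1  1 -1  0]
  L: [ 1  1 -1 -1 -1 -1 -1]
  [M]: (-1)·1+(2)·2+(-2)·0+(1)·-2+(-2)·0 = 1
  [T]: (-1)·0+(2)·-1+(-2)·-1+(1)·1+(-2)·-1 = 3
  [L]: (-1)·1+(2)·1+(-2)·-1+(1)·-1+(-2)·-1 = 4
⇒ M T^3 L^4

{"M": 1, "T": 3, "L": 4}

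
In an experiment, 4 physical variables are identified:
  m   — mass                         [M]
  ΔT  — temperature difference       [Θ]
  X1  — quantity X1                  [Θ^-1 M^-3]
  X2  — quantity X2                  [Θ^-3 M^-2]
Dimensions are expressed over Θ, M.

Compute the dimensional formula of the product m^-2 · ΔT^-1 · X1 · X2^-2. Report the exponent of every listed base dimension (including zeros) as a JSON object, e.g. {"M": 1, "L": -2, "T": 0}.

{"Θ": 4, "M": -1}

Write exponents as rows Θ,M / cols m,ΔT,X1,X2:
  Θ: [ 0  1 -1 -3]
  M: [ 1  0 -3 -2]
  [Θ]: (-2)·0+(-1)·1+(1)·-1+(-2)·-3 = 4
  [M]: (-2)·1+(-1)·0+(1)·-3+(-2)·-2 = -1
⇒ Θ^4 M^-1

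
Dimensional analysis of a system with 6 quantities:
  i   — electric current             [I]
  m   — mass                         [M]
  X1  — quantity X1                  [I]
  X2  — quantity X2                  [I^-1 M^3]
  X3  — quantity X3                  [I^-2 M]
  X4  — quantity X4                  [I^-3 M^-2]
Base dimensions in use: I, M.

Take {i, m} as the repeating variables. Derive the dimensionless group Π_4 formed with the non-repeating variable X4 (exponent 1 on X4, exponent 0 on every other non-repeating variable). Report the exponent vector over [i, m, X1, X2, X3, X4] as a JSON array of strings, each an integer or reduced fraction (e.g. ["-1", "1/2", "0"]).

Exponent matrix [I,M] × [i,m,X1,X2,X3,X4]:
  I: [ 1  0  1 -1 -2 -3]
  M: [ 0  1  0  3  1 -2]
Row reduction gives pivot columns i,m; rank = 2
Repeat: i,m; free: X1,X2,X3,X4
RREF:
  r0: [   1    0    1   -1   -2   -3]
  r1: [   0    1    0    3    1   -2]
Fix exponent of X4 at 1, X1 at 0, X2 at 0, X3 at 0; solve each RREF row for its pivot's exponent:
  r0: exp(i) + (-3)·1 = 0 ⇒ exp(i) = 3
  r1: exp(m) + (-2)·1 = 0 ⇒ exp(m) = 2
Π_4 = i^3 · m^2 · X4

["3", "2", "0", "0", "0", "1"]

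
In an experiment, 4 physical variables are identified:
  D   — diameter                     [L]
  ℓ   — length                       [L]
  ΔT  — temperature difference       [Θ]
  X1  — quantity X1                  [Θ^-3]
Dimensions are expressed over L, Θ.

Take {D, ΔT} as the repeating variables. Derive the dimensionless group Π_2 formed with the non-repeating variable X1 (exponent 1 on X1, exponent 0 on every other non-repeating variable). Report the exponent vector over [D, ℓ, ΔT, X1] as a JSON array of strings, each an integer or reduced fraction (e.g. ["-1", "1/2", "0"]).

Write exponents as rows L,Θ / cols D,ℓ,ΔT,X1:
  L: [ 1  1  0  0]
  Θ: [ 0  0  1 -3]
RREF → pivots at {D,ΔT} ⇒ r = 2
Repeat: D,ΔT; free: ℓ,X1
RREF:
  r0: [   1    1    0    0]
  r1: [   0    0    1   -3]
Fix exponent of X1 at 1, ℓ at 0; solve each RREF row for its pivot's exponent:
  r0: exp(D) + (0)·1 = 0 ⇒ exp(D) = 0
  r1: exp(ΔT) + (-3)·1 = 0 ⇒ exp(ΔT) = 3
Π_2 = ΔT^3 · X1

["0", "0", "3", "1"]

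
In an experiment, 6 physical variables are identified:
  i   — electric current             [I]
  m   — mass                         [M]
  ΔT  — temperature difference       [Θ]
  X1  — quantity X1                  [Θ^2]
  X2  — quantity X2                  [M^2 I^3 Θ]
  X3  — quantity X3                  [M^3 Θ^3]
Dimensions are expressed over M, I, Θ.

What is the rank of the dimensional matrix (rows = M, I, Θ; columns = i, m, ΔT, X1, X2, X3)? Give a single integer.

Exponent matrix [M,I,Θ] × [i,m,ΔT,X1,X2,X3]:
  M: [ 0  1  0  0  2  3]
  I: [ 1  0  0  0  3  0]
  Θ: [ 0  0  1  2  1  3]
RREF → pivots at {i,m,ΔT} ⇒ r = 3

3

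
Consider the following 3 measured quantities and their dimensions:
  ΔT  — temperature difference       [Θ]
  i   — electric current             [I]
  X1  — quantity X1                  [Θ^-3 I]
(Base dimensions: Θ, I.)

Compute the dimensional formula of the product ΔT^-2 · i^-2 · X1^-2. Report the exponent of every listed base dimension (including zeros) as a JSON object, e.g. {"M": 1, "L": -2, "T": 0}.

Write exponents as rows Θ,I / cols ΔT,i,X1:
  Θ: [ 1  0 -3]
  I: [ 0  1  1]
  [Θ]: (-2)·1+(-2)·0+(-2)·-3 = 4
  [I]: (-2)·0+(-2)·1+(-2)·1 = -4
⇒ Θ^4 I^-4

{"Θ": 4, "I": -4}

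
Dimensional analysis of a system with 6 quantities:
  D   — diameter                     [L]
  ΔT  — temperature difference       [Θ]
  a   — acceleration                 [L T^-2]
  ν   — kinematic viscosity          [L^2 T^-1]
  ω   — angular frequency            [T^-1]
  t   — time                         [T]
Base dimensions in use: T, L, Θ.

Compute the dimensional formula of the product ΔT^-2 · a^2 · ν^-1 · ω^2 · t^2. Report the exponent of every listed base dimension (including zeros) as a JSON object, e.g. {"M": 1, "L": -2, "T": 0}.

{"T": -3, "L": 0, "Θ": -2}

Exponent matrix [T,L,Θ] × [D,ΔT,a,ν,ω,t]:
  T: [ 0  0 -2 -1 -1  1]
  L: [ 1  0  1  2  0  0]
  Θ: [ 0  1  0  0  0  0]
  [T]: (-2)·0+(2)·-2+(-1)·-1+(2)·-1+(2)·1 = -3
  [L]: (-2)·0+(2)·1+(-1)·2+(2)·0+(2)·0 = 0
  [Θ]: (-2)·1+(2)·0+(-1)·0+(2)·0+(2)·0 = -2
⇒ T^-3 Θ^-2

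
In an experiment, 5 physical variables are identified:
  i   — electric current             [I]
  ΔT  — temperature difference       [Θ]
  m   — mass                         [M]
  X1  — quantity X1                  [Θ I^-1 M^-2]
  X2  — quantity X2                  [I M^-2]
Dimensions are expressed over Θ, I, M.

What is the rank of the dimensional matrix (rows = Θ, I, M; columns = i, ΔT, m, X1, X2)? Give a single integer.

3

Write exponents as rows Θ,I,M / cols i,ΔT,m,X1,X2:
  Θ: [ 0  1  0  1  0]
  I: [ 1  0  0 -1  1]
  M: [ 0  0  1 -2 -2]
Echelon form has 3 nonzero rows (pivots: i,ΔT,m)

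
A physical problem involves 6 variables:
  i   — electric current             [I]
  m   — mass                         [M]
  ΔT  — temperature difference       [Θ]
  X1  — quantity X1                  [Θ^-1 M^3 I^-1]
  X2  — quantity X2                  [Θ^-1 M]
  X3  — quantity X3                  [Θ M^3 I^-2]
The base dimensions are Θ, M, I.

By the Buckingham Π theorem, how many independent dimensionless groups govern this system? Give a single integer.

3

Exponent matrix [Θ,M,I] × [i,m,ΔT,X1,X2,X3]:
  Θ: [ 0  0  1 -1 -1  1]
  M: [ 0  1  0  3  1  3]
  I: [ 1  0  0 -1  0 -2]
RREF → pivots at {i,m,ΔT} ⇒ r = 3
Π count = n − r = 6 − 3 = 3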